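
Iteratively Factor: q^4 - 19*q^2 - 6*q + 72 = (q + 3)*(q^3 - 3*q^2 - 10*q + 24) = (q + 3)^2*(q^2 - 6*q + 8) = (q - 4)*(q + 3)^2*(q - 2)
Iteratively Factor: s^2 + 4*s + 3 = (s + 3)*(s + 1)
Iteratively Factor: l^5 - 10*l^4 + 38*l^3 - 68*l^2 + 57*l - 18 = (l - 1)*(l^4 - 9*l^3 + 29*l^2 - 39*l + 18) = (l - 3)*(l - 1)*(l^3 - 6*l^2 + 11*l - 6) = (l - 3)^2*(l - 1)*(l^2 - 3*l + 2) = (l - 3)^2*(l - 2)*(l - 1)*(l - 1)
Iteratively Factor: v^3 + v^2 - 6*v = (v)*(v^2 + v - 6) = v*(v - 2)*(v + 3)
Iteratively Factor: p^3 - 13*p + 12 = (p - 1)*(p^2 + p - 12) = (p - 3)*(p - 1)*(p + 4)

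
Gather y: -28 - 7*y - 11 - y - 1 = -8*y - 40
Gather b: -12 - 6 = -18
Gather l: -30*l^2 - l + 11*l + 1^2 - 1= -30*l^2 + 10*l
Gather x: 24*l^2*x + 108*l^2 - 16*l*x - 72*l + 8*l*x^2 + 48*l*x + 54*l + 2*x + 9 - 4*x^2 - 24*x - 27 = 108*l^2 - 18*l + x^2*(8*l - 4) + x*(24*l^2 + 32*l - 22) - 18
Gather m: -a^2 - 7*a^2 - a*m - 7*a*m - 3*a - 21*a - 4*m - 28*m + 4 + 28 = -8*a^2 - 24*a + m*(-8*a - 32) + 32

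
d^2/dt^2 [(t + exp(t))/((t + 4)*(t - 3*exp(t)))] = ((t + 4)^2*(t - 3*exp(t))^2*exp(t) + (t + 4)^2*(t - 3*exp(t))*(3*(t + exp(t))*exp(t) + 2*(exp(t) + 1)*(3*exp(t) - 1)) + 2*(t + 4)^2*(t + exp(t))*(3*exp(t) - 1)^2 - 2*(t + 4)*(t - 3*exp(t))^2*(exp(t) + 1) - 2*(t + 4)*(t - 3*exp(t))*(t + exp(t))*(3*exp(t) - 1) + 2*(t - 3*exp(t))^2*(t + exp(t)))/((t + 4)^3*(t - 3*exp(t))^3)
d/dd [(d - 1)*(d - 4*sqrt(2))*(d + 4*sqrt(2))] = 3*d^2 - 2*d - 32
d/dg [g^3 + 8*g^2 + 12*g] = 3*g^2 + 16*g + 12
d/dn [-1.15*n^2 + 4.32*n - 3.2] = 4.32 - 2.3*n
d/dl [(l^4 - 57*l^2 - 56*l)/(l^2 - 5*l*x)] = (2*l^3 - 15*l^2*x + 285*x + 56)/(l^2 - 10*l*x + 25*x^2)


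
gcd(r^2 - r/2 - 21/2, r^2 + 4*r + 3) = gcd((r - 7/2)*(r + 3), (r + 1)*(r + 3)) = r + 3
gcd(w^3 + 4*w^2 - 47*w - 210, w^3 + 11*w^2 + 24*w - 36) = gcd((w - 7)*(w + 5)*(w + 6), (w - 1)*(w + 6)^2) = w + 6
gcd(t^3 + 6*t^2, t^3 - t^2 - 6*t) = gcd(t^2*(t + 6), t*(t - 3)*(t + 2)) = t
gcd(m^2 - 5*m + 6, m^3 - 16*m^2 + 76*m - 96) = m - 2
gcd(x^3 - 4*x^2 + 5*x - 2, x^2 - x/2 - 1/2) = x - 1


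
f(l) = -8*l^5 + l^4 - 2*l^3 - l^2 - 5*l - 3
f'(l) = -40*l^4 + 4*l^3 - 6*l^2 - 2*l - 5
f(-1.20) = 27.00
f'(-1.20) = -101.10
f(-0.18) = -2.12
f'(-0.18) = -4.90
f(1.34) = -47.65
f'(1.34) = -137.80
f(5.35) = -34609.18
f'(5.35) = -32344.81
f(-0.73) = 2.84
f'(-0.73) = -19.65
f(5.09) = -26979.34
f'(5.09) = -26492.33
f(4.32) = -11892.96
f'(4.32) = -13734.54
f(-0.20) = -2.02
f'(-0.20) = -4.94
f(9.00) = -467418.00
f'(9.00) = -260033.00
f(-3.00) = 2082.00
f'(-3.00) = -3401.00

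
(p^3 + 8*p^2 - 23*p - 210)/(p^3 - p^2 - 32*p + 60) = (p + 7)/(p - 2)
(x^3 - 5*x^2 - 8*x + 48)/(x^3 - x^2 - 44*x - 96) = (x^2 - 8*x + 16)/(x^2 - 4*x - 32)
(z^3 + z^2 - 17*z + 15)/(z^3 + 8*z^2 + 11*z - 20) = (z - 3)/(z + 4)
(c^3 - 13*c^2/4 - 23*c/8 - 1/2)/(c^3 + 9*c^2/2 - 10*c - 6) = (c^2 - 15*c/4 - 1)/(c^2 + 4*c - 12)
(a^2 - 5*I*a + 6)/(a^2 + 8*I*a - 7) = (a - 6*I)/(a + 7*I)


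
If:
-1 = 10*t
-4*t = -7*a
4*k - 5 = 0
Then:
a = -2/35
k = 5/4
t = -1/10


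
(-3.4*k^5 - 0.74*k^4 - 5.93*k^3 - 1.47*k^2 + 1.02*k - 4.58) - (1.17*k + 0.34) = -3.4*k^5 - 0.74*k^4 - 5.93*k^3 - 1.47*k^2 - 0.15*k - 4.92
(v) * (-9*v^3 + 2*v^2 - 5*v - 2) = -9*v^4 + 2*v^3 - 5*v^2 - 2*v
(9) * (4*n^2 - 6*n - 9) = 36*n^2 - 54*n - 81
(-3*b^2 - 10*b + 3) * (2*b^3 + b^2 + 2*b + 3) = -6*b^5 - 23*b^4 - 10*b^3 - 26*b^2 - 24*b + 9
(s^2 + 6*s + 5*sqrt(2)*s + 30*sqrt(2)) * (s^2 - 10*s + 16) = s^4 - 4*s^3 + 5*sqrt(2)*s^3 - 44*s^2 - 20*sqrt(2)*s^2 - 220*sqrt(2)*s + 96*s + 480*sqrt(2)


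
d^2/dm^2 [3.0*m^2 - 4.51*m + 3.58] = 6.00000000000000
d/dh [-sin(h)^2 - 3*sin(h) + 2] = -(2*sin(h) + 3)*cos(h)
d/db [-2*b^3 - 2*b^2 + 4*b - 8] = -6*b^2 - 4*b + 4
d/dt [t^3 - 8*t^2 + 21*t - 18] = 3*t^2 - 16*t + 21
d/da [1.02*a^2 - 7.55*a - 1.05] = 2.04*a - 7.55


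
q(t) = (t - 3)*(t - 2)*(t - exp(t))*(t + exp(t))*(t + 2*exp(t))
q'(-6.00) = 11453.54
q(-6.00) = -15539.15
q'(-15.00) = 324675.03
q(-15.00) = -1032749.96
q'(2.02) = 919.06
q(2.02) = 17.67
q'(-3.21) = 1378.73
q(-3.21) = -1043.08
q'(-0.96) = 22.12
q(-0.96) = -1.76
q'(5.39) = -639649232.55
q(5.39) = -172668688.11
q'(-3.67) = 2141.58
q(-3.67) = -1843.38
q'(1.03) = -126.06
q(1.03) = -85.99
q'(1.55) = -17.59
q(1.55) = -141.73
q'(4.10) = -4562386.69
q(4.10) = -1044633.54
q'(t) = (1 - exp(t))*(t - 3)*(t - 2)*(t + exp(t))*(t + 2*exp(t)) + (t - 3)*(t - 2)*(t - exp(t))*(t + exp(t))*(2*exp(t) + 1) + (t - 3)*(t - 2)*(t - exp(t))*(t + 2*exp(t))*(exp(t) + 1) + (t - 3)*(t - exp(t))*(t + exp(t))*(t + 2*exp(t)) + (t - 2)*(t - exp(t))*(t + exp(t))*(t + 2*exp(t)) = 2*t^4*exp(t) + 5*t^4 - 2*t^3*exp(2*t) - 2*t^3*exp(t) - 20*t^3 - 6*t^2*exp(3*t) + 7*t^2*exp(2*t) - 18*t^2*exp(t) + 18*t^2 + 26*t*exp(3*t) - 2*t*exp(2*t) + 24*t*exp(t) - 26*exp(3*t) - 6*exp(2*t)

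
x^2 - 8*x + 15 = (x - 5)*(x - 3)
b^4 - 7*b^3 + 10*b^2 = b^2*(b - 5)*(b - 2)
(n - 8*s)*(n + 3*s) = n^2 - 5*n*s - 24*s^2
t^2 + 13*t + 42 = (t + 6)*(t + 7)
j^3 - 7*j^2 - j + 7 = (j - 7)*(j - 1)*(j + 1)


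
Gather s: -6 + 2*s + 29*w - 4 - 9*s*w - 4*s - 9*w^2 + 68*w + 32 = s*(-9*w - 2) - 9*w^2 + 97*w + 22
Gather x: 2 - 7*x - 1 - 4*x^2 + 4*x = -4*x^2 - 3*x + 1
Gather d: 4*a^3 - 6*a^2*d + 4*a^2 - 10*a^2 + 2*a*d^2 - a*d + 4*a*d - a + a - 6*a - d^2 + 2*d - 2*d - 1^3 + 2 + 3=4*a^3 - 6*a^2 - 6*a + d^2*(2*a - 1) + d*(-6*a^2 + 3*a) + 4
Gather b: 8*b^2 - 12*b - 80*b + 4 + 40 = 8*b^2 - 92*b + 44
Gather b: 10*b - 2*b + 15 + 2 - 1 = 8*b + 16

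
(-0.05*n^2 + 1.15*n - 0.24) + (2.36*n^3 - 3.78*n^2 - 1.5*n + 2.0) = 2.36*n^3 - 3.83*n^2 - 0.35*n + 1.76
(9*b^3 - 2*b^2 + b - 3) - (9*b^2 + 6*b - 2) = 9*b^3 - 11*b^2 - 5*b - 1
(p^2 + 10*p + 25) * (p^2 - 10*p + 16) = p^4 - 59*p^2 - 90*p + 400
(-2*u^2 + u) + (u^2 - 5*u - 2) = -u^2 - 4*u - 2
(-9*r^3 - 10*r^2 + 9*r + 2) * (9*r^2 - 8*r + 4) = -81*r^5 - 18*r^4 + 125*r^3 - 94*r^2 + 20*r + 8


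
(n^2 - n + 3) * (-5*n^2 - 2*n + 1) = -5*n^4 + 3*n^3 - 12*n^2 - 7*n + 3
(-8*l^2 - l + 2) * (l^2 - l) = -8*l^4 + 7*l^3 + 3*l^2 - 2*l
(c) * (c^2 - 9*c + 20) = c^3 - 9*c^2 + 20*c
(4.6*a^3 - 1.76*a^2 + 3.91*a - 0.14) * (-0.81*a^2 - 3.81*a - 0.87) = -3.726*a^5 - 16.1004*a^4 - 0.4635*a^3 - 13.2525*a^2 - 2.8683*a + 0.1218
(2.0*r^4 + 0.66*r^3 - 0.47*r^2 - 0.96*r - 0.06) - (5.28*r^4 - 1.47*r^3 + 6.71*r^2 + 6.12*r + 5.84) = -3.28*r^4 + 2.13*r^3 - 7.18*r^2 - 7.08*r - 5.9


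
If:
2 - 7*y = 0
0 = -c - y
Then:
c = -2/7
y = 2/7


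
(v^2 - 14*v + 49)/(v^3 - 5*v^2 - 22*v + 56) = (v - 7)/(v^2 + 2*v - 8)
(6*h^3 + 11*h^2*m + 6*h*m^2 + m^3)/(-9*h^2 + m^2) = (-2*h^2 - 3*h*m - m^2)/(3*h - m)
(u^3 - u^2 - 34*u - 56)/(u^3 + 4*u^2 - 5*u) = (u^3 - u^2 - 34*u - 56)/(u*(u^2 + 4*u - 5))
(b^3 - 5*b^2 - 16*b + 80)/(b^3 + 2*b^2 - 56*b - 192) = (b^2 - 9*b + 20)/(b^2 - 2*b - 48)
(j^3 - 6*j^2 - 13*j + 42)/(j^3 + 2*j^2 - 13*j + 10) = (j^2 - 4*j - 21)/(j^2 + 4*j - 5)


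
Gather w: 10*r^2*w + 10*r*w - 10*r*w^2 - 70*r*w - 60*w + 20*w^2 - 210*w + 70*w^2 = w^2*(90 - 10*r) + w*(10*r^2 - 60*r - 270)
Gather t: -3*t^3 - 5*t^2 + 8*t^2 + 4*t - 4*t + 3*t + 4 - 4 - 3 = -3*t^3 + 3*t^2 + 3*t - 3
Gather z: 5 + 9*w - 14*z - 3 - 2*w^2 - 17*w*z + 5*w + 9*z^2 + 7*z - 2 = -2*w^2 + 14*w + 9*z^2 + z*(-17*w - 7)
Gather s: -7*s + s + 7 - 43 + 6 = -6*s - 30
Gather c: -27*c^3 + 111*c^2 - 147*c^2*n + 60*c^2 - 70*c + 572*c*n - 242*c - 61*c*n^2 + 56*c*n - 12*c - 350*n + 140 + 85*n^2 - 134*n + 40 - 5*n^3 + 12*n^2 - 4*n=-27*c^3 + c^2*(171 - 147*n) + c*(-61*n^2 + 628*n - 324) - 5*n^3 + 97*n^2 - 488*n + 180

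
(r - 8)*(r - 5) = r^2 - 13*r + 40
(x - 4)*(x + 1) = x^2 - 3*x - 4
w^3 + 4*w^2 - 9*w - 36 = (w - 3)*(w + 3)*(w + 4)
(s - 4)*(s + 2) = s^2 - 2*s - 8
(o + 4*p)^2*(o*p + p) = o^3*p + 8*o^2*p^2 + o^2*p + 16*o*p^3 + 8*o*p^2 + 16*p^3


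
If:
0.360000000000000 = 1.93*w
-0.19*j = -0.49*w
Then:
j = 0.48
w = 0.19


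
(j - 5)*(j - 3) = j^2 - 8*j + 15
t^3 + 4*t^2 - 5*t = t*(t - 1)*(t + 5)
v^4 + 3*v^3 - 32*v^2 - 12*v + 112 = (v - 4)*(v - 2)*(v + 2)*(v + 7)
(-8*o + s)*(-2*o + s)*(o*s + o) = 16*o^3*s + 16*o^3 - 10*o^2*s^2 - 10*o^2*s + o*s^3 + o*s^2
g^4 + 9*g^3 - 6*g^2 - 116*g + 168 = (g - 2)^2*(g + 6)*(g + 7)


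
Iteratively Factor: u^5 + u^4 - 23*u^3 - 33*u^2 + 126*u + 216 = (u + 3)*(u^4 - 2*u^3 - 17*u^2 + 18*u + 72) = (u + 2)*(u + 3)*(u^3 - 4*u^2 - 9*u + 36) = (u + 2)*(u + 3)^2*(u^2 - 7*u + 12) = (u - 4)*(u + 2)*(u + 3)^2*(u - 3)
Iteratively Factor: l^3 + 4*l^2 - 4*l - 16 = (l + 2)*(l^2 + 2*l - 8) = (l - 2)*(l + 2)*(l + 4)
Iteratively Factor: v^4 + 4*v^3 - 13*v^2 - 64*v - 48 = (v - 4)*(v^3 + 8*v^2 + 19*v + 12) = (v - 4)*(v + 1)*(v^2 + 7*v + 12) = (v - 4)*(v + 1)*(v + 3)*(v + 4)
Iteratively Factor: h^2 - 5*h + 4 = (h - 4)*(h - 1)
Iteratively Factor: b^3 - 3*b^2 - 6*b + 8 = (b - 1)*(b^2 - 2*b - 8) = (b - 1)*(b + 2)*(b - 4)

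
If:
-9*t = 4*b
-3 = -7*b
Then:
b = 3/7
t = -4/21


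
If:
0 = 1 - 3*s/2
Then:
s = 2/3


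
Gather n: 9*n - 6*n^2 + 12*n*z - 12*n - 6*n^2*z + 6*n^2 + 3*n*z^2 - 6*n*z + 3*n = -6*n^2*z + n*(3*z^2 + 6*z)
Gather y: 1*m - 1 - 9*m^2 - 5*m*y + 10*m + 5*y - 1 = -9*m^2 + 11*m + y*(5 - 5*m) - 2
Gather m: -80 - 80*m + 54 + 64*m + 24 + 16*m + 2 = 0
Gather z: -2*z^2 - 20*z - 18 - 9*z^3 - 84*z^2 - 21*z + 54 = -9*z^3 - 86*z^2 - 41*z + 36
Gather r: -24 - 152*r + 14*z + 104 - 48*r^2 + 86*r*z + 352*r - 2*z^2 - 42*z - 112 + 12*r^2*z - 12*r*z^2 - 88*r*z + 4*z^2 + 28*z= r^2*(12*z - 48) + r*(-12*z^2 - 2*z + 200) + 2*z^2 - 32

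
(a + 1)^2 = a^2 + 2*a + 1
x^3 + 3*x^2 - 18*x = x*(x - 3)*(x + 6)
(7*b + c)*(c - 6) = 7*b*c - 42*b + c^2 - 6*c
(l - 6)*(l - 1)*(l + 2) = l^3 - 5*l^2 - 8*l + 12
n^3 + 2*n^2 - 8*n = n*(n - 2)*(n + 4)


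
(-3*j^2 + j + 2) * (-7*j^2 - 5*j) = 21*j^4 + 8*j^3 - 19*j^2 - 10*j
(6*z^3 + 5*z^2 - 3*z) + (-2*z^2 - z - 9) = 6*z^3 + 3*z^2 - 4*z - 9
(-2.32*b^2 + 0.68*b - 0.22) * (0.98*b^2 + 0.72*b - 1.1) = -2.2736*b^4 - 1.004*b^3 + 2.826*b^2 - 0.9064*b + 0.242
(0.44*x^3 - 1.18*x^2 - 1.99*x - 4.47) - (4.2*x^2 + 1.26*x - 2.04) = 0.44*x^3 - 5.38*x^2 - 3.25*x - 2.43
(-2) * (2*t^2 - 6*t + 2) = -4*t^2 + 12*t - 4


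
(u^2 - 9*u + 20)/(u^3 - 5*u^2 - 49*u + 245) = (u - 4)/(u^2 - 49)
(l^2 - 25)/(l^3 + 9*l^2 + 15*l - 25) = (l - 5)/(l^2 + 4*l - 5)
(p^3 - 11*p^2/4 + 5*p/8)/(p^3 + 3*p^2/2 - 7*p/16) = 2*(2*p - 5)/(4*p + 7)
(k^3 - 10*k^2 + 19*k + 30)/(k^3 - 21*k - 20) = (k - 6)/(k + 4)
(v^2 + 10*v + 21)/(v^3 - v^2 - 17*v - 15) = (v + 7)/(v^2 - 4*v - 5)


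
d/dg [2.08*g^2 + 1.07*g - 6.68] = 4.16*g + 1.07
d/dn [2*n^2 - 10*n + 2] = 4*n - 10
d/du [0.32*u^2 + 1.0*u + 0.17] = 0.64*u + 1.0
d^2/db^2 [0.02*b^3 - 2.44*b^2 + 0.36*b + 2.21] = 0.12*b - 4.88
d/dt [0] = 0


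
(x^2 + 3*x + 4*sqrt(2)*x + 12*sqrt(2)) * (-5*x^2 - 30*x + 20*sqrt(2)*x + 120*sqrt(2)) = -5*x^4 - 45*x^3 + 70*x^2 + 1440*x + 2880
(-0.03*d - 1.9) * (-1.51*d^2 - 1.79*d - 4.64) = 0.0453*d^3 + 2.9227*d^2 + 3.5402*d + 8.816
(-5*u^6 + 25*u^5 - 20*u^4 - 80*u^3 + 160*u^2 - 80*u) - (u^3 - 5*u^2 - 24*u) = -5*u^6 + 25*u^5 - 20*u^4 - 81*u^3 + 165*u^2 - 56*u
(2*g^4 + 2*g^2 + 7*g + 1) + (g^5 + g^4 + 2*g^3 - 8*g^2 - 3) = g^5 + 3*g^4 + 2*g^3 - 6*g^2 + 7*g - 2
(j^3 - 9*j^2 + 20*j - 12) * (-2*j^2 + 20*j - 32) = -2*j^5 + 38*j^4 - 252*j^3 + 712*j^2 - 880*j + 384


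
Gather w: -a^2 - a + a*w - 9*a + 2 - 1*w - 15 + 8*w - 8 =-a^2 - 10*a + w*(a + 7) - 21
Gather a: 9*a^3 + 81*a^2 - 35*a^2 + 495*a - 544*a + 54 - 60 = 9*a^3 + 46*a^2 - 49*a - 6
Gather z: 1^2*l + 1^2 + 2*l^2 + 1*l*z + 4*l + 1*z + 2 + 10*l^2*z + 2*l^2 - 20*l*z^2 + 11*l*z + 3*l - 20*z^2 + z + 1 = 4*l^2 + 8*l + z^2*(-20*l - 20) + z*(10*l^2 + 12*l + 2) + 4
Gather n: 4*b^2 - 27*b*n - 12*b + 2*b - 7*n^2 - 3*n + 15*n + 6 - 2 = 4*b^2 - 10*b - 7*n^2 + n*(12 - 27*b) + 4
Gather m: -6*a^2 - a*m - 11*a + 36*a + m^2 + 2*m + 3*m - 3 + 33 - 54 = -6*a^2 + 25*a + m^2 + m*(5 - a) - 24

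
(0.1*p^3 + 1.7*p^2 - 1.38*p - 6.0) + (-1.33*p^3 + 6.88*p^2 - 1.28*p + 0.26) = -1.23*p^3 + 8.58*p^2 - 2.66*p - 5.74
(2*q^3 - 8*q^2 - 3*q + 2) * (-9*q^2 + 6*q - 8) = -18*q^5 + 84*q^4 - 37*q^3 + 28*q^2 + 36*q - 16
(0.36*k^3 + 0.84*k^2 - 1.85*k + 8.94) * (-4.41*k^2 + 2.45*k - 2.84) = -1.5876*k^5 - 2.8224*k^4 + 9.1941*k^3 - 46.3435*k^2 + 27.157*k - 25.3896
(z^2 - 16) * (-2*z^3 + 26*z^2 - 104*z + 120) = -2*z^5 + 26*z^4 - 72*z^3 - 296*z^2 + 1664*z - 1920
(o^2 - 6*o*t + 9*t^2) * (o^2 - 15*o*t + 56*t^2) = o^4 - 21*o^3*t + 155*o^2*t^2 - 471*o*t^3 + 504*t^4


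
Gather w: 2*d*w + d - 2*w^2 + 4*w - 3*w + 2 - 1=d - 2*w^2 + w*(2*d + 1) + 1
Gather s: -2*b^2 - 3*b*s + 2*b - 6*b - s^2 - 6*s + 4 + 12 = -2*b^2 - 4*b - s^2 + s*(-3*b - 6) + 16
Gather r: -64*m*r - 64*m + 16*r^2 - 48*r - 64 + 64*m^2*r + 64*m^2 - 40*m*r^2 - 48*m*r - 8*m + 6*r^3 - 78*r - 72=64*m^2 - 72*m + 6*r^3 + r^2*(16 - 40*m) + r*(64*m^2 - 112*m - 126) - 136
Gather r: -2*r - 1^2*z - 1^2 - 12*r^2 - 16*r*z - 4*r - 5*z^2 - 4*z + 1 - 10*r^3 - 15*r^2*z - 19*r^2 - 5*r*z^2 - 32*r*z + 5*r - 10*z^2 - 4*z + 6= -10*r^3 + r^2*(-15*z - 31) + r*(-5*z^2 - 48*z - 1) - 15*z^2 - 9*z + 6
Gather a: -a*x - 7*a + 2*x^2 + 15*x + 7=a*(-x - 7) + 2*x^2 + 15*x + 7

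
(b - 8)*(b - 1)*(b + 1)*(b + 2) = b^4 - 6*b^3 - 17*b^2 + 6*b + 16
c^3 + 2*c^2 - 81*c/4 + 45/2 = (c - 5/2)*(c - 3/2)*(c + 6)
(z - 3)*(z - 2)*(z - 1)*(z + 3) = z^4 - 3*z^3 - 7*z^2 + 27*z - 18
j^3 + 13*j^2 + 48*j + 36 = (j + 1)*(j + 6)^2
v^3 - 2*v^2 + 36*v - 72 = (v - 2)*(v - 6*I)*(v + 6*I)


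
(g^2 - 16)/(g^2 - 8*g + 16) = (g + 4)/(g - 4)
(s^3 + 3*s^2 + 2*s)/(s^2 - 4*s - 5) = s*(s + 2)/(s - 5)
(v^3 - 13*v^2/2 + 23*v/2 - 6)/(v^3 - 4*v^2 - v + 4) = (v - 3/2)/(v + 1)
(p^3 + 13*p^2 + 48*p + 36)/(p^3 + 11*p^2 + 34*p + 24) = (p + 6)/(p + 4)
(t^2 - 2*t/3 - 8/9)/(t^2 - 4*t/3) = (t + 2/3)/t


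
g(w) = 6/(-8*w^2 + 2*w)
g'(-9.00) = 0.00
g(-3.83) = -0.05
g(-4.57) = -0.03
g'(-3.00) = -0.05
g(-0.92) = -0.70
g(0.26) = -288.46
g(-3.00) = -0.08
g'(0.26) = 29955.62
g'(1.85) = 0.30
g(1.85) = -0.25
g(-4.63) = -0.03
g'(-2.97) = -0.05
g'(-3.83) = -0.02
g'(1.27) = 1.02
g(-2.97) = -0.08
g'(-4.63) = -0.01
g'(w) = 6*(16*w - 2)/(-8*w^2 + 2*w)^2 = 3*(8*w - 1)/(w^2*(4*w - 1)^2)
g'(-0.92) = -1.35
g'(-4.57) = -0.01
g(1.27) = -0.58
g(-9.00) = -0.00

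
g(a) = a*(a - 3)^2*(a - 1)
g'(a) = a*(a - 3)^2 + a*(a - 1)*(2*a - 6) + (a - 3)^2*(a - 1)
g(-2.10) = 169.33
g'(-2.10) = -201.65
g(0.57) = -1.45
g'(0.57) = 2.02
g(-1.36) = 61.01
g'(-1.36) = -98.70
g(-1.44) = 69.27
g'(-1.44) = -107.69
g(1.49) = 1.66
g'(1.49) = 2.31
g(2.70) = 0.41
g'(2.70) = -2.36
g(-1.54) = 80.62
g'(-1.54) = -119.61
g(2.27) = 1.54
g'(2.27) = -2.32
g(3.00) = 0.00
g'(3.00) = 0.00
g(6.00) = 270.00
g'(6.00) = 279.00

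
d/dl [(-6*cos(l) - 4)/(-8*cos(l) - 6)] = -sin(l)/(4*cos(l) + 3)^2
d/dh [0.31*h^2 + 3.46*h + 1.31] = 0.62*h + 3.46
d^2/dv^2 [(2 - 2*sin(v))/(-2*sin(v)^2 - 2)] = (-9*sin(v)^5 + 4*sin(v)^4 - 10*sin(v)^2 + 4*sin(v) - 9*sin(3*v)/2 + sin(5*v)/2 + 2)/(sin(v)^2 + 1)^3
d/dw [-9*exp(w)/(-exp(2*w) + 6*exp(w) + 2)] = 9*(-exp(2*w) - 2)*exp(w)/(exp(4*w) - 12*exp(3*w) + 32*exp(2*w) + 24*exp(w) + 4)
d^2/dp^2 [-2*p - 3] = 0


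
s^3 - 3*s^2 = s^2*(s - 3)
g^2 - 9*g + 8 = (g - 8)*(g - 1)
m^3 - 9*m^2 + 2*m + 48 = (m - 8)*(m - 3)*(m + 2)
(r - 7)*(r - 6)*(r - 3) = r^3 - 16*r^2 + 81*r - 126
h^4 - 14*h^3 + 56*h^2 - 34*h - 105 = (h - 7)*(h - 5)*(h - 3)*(h + 1)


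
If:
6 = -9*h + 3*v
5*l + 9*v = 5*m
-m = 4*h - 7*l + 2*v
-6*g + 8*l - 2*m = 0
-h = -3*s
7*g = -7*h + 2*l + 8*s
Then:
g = 170/411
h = 62/137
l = 998/411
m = 3482/411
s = 62/411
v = 460/137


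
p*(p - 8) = p^2 - 8*p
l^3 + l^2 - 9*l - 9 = (l - 3)*(l + 1)*(l + 3)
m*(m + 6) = m^2 + 6*m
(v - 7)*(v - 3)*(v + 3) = v^3 - 7*v^2 - 9*v + 63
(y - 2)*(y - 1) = y^2 - 3*y + 2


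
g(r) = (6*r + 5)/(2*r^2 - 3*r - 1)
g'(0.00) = 9.00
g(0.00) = -5.00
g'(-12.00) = -0.01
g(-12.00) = -0.21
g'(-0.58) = 8.30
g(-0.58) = 1.08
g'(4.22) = -0.60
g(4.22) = 1.38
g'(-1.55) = 0.16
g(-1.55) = -0.51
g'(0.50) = -1.00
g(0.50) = -4.00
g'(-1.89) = 0.03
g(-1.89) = -0.54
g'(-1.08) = 0.79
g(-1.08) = -0.32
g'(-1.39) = 0.28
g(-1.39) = -0.47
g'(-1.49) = 0.19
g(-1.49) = -0.50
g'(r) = (3 - 4*r)*(6*r + 5)/(2*r^2 - 3*r - 1)^2 + 6/(2*r^2 - 3*r - 1) = (-12*r^2 - 20*r + 9)/(4*r^4 - 12*r^3 + 5*r^2 + 6*r + 1)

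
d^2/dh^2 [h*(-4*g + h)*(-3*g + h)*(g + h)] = 10*g^2 - 36*g*h + 12*h^2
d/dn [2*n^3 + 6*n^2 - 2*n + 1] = 6*n^2 + 12*n - 2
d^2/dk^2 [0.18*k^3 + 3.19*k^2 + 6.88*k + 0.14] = 1.08*k + 6.38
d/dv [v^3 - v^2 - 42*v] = 3*v^2 - 2*v - 42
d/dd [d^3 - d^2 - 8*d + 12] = 3*d^2 - 2*d - 8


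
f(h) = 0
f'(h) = 0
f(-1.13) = 0.00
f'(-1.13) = 0.00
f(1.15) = 0.00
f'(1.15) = 0.00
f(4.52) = 0.00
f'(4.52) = 0.00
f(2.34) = 0.00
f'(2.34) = 0.00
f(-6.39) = 0.00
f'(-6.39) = 0.00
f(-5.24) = 0.00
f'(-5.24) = 0.00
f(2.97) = 0.00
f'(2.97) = 0.00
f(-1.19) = 0.00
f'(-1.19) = 0.00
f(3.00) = 0.00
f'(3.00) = 0.00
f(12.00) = 0.00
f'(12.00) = 0.00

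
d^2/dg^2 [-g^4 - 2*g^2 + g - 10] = -12*g^2 - 4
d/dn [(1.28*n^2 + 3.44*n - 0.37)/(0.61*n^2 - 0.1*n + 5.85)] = (-2.2264*n^2 + 15.4274*n + 20.087)/(0.3721*n^4 - 0.122*n^3 + 7.147*n^2 - 1.17*n + 34.2225)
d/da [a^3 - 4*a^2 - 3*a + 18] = 3*a^2 - 8*a - 3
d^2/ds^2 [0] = 0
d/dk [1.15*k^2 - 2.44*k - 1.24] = 2.3*k - 2.44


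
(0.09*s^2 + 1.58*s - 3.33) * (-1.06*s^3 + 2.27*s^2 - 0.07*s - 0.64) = -0.0954*s^5 - 1.4705*s^4 + 7.1101*s^3 - 7.7273*s^2 - 0.7781*s + 2.1312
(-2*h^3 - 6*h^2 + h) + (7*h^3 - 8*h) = 5*h^3 - 6*h^2 - 7*h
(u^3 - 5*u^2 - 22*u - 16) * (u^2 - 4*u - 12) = u^5 - 9*u^4 - 14*u^3 + 132*u^2 + 328*u + 192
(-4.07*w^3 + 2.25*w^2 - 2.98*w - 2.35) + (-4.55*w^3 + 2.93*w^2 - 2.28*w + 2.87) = -8.62*w^3 + 5.18*w^2 - 5.26*w + 0.52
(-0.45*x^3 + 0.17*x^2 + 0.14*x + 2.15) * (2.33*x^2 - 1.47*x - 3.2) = -1.0485*x^5 + 1.0576*x^4 + 1.5163*x^3 + 4.2597*x^2 - 3.6085*x - 6.88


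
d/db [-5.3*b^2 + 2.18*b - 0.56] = 2.18 - 10.6*b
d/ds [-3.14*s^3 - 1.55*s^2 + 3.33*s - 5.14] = -9.42*s^2 - 3.1*s + 3.33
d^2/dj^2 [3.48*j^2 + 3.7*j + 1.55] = 6.96000000000000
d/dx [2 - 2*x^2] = -4*x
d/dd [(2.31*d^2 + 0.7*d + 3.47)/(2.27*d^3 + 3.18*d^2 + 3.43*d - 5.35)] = (-5.2437*d^4 - 3.178*d^3 - 17.9334*d^2 - 46.7862*d - 15.6471)/(5.1529*d^6 + 14.4372*d^5 + 25.6846*d^4 - 2.4742*d^3 - 22.2611*d^2 - 36.701*d + 28.6225)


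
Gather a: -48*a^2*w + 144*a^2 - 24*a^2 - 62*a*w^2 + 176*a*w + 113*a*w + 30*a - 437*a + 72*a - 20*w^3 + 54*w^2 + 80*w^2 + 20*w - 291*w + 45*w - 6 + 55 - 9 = a^2*(120 - 48*w) + a*(-62*w^2 + 289*w - 335) - 20*w^3 + 134*w^2 - 226*w + 40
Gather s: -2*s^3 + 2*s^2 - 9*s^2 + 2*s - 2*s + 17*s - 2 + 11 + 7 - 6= -2*s^3 - 7*s^2 + 17*s + 10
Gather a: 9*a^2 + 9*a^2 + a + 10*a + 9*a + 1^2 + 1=18*a^2 + 20*a + 2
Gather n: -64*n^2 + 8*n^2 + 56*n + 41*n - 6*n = -56*n^2 + 91*n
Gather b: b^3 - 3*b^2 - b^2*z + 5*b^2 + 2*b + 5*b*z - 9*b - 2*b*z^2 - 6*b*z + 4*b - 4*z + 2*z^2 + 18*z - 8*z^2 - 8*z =b^3 + b^2*(2 - z) + b*(-2*z^2 - z - 3) - 6*z^2 + 6*z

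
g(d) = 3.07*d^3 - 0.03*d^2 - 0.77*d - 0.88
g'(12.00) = 1324.75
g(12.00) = 5290.52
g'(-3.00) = 82.30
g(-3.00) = -81.73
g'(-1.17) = 11.91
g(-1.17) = -4.94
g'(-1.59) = 22.61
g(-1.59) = -12.07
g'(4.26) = 166.11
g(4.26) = 232.63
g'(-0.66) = 3.28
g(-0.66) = -1.27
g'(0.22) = -0.34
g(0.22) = -1.02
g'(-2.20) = 43.94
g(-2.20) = -32.02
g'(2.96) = 79.75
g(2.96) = 76.20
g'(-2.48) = 56.02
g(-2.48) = -45.98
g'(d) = 9.21*d^2 - 0.06*d - 0.77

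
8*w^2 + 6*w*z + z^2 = (2*w + z)*(4*w + z)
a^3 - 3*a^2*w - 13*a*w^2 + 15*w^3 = (a - 5*w)*(a - w)*(a + 3*w)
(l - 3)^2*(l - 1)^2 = l^4 - 8*l^3 + 22*l^2 - 24*l + 9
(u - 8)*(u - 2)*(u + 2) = u^3 - 8*u^2 - 4*u + 32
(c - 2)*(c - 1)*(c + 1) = c^3 - 2*c^2 - c + 2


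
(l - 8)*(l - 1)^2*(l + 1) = l^4 - 9*l^3 + 7*l^2 + 9*l - 8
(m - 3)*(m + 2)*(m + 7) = m^3 + 6*m^2 - 13*m - 42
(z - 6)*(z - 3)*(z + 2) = z^3 - 7*z^2 + 36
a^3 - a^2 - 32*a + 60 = (a - 5)*(a - 2)*(a + 6)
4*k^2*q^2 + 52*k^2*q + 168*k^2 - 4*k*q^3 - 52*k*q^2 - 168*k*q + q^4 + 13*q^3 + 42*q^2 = (-2*k + q)^2*(q + 6)*(q + 7)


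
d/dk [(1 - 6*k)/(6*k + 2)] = -9/(18*k^2 + 12*k + 2)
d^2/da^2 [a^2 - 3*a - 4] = 2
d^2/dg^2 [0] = 0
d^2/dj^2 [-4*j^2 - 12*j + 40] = -8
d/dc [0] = 0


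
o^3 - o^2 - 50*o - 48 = (o - 8)*(o + 1)*(o + 6)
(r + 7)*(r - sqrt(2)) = r^2 - sqrt(2)*r + 7*r - 7*sqrt(2)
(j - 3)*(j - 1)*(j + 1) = j^3 - 3*j^2 - j + 3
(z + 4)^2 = z^2 + 8*z + 16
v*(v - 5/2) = v^2 - 5*v/2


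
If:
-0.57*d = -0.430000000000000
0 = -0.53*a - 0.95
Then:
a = -1.79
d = 0.75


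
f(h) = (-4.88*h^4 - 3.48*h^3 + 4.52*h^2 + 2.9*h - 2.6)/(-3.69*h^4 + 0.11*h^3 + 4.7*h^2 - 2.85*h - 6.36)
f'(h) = (-19.52*h^3 - 10.44*h^2 + 9.04*h + 2.9)/(-3.69*h^4 + 0.11*h^3 + 4.7*h^2 - 2.85*h - 6.36) + (14.76*h^3 - 0.33*h^2 - 9.4*h + 2.85)*(-4.88*h^4 - 3.48*h^3 + 4.52*h^2 + 2.9*h - 2.6)/(-3.69*h^4 + 0.11*h^3 + 4.7*h^2 - 2.85*h - 6.36)^2 = (-13.378*h^6 - 12.5144*h^5 + 56.9738*h^4 + 104.9692*h^3 + 40.7444*h^2 - 33.0544*h - 25.854)/(13.6161*h^8 - 0.8118*h^7 - 34.6739*h^6 + 22.067*h^5 + 68.3998*h^4 - 28.1892*h^3 - 51.6615*h^2 + 36.252*h + 40.4496)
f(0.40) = 0.16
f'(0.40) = -0.53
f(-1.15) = 0.92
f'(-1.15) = 0.02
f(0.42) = 0.15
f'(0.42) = -0.50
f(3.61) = 1.60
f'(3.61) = -0.07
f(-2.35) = 1.01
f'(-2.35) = -0.09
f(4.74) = 1.54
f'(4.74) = -0.05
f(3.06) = 1.64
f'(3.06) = -0.07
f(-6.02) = 1.17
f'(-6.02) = -0.02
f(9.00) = 1.44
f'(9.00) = -0.01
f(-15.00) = 1.26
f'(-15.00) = -0.00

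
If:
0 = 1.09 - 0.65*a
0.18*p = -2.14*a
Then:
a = 1.68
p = -19.94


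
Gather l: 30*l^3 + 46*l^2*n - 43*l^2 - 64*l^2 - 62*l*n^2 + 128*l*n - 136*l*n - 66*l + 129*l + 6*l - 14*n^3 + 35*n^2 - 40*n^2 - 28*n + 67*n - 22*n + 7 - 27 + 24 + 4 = 30*l^3 + l^2*(46*n - 107) + l*(-62*n^2 - 8*n + 69) - 14*n^3 - 5*n^2 + 17*n + 8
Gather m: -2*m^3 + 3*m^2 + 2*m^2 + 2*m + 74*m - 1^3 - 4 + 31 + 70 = -2*m^3 + 5*m^2 + 76*m + 96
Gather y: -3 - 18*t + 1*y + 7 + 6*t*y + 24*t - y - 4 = 6*t*y + 6*t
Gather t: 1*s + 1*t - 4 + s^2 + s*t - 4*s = s^2 - 3*s + t*(s + 1) - 4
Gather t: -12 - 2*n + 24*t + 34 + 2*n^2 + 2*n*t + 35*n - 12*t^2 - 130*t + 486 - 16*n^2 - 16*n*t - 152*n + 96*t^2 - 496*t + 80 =-14*n^2 - 119*n + 84*t^2 + t*(-14*n - 602) + 588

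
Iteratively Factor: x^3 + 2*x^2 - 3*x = (x - 1)*(x^2 + 3*x) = (x - 1)*(x + 3)*(x)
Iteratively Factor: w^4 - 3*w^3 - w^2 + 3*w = (w - 3)*(w^3 - w) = (w - 3)*(w + 1)*(w^2 - w) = w*(w - 3)*(w + 1)*(w - 1)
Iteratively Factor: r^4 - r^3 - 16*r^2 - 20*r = (r - 5)*(r^3 + 4*r^2 + 4*r) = (r - 5)*(r + 2)*(r^2 + 2*r) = (r - 5)*(r + 2)^2*(r)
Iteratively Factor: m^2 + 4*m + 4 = (m + 2)*(m + 2)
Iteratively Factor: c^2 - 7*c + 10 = (c - 5)*(c - 2)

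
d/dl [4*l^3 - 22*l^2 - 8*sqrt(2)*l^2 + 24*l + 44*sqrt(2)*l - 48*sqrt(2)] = 12*l^2 - 44*l - 16*sqrt(2)*l + 24 + 44*sqrt(2)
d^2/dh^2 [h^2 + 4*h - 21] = 2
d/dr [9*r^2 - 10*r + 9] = 18*r - 10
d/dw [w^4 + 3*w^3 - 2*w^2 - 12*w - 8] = 4*w^3 + 9*w^2 - 4*w - 12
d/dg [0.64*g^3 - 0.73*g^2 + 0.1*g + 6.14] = 1.92*g^2 - 1.46*g + 0.1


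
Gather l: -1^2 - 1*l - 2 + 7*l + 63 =6*l + 60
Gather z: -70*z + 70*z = 0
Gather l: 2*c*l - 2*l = l*(2*c - 2)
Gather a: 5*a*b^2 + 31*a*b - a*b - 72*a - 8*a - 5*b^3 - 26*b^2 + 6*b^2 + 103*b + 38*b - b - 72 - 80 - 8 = a*(5*b^2 + 30*b - 80) - 5*b^3 - 20*b^2 + 140*b - 160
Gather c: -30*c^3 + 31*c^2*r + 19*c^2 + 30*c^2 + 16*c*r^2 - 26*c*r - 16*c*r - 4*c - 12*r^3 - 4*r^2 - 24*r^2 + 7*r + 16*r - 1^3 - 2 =-30*c^3 + c^2*(31*r + 49) + c*(16*r^2 - 42*r - 4) - 12*r^3 - 28*r^2 + 23*r - 3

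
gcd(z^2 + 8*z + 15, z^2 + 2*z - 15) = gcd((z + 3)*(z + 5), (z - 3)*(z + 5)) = z + 5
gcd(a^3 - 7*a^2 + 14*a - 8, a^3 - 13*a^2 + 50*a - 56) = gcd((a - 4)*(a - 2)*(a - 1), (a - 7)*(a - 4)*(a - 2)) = a^2 - 6*a + 8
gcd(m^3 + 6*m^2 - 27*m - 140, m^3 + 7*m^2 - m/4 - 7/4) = m + 7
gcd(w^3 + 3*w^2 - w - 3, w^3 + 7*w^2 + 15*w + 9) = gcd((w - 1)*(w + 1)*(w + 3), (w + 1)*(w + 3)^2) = w^2 + 4*w + 3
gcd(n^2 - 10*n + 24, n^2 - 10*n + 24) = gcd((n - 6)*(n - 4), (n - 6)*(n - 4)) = n^2 - 10*n + 24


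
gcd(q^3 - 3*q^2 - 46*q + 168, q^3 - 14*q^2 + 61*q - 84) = q - 4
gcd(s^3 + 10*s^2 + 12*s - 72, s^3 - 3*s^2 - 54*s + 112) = s - 2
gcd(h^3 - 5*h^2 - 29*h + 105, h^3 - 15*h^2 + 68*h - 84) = h - 7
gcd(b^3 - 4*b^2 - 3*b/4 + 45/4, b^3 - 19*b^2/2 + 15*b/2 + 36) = b^2 - 3*b/2 - 9/2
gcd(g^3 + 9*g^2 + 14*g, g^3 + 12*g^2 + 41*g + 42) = g^2 + 9*g + 14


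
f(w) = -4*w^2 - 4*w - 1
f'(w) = -8*w - 4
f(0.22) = -2.07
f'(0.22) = -5.76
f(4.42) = -96.83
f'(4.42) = -39.36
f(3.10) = -51.84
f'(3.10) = -28.80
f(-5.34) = -93.70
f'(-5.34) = 38.72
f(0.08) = -1.35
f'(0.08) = -4.64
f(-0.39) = -0.05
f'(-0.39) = -0.88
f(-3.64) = -39.44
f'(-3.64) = 25.12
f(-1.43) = -3.46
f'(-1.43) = 7.44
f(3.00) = -49.00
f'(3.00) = -28.00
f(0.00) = -1.00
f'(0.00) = -4.00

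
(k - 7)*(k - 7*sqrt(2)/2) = k^2 - 7*k - 7*sqrt(2)*k/2 + 49*sqrt(2)/2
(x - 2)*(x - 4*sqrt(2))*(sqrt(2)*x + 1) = sqrt(2)*x^3 - 7*x^2 - 2*sqrt(2)*x^2 - 4*sqrt(2)*x + 14*x + 8*sqrt(2)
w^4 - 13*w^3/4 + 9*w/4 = w*(w - 3)*(w - 1)*(w + 3/4)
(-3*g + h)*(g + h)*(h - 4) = -3*g^2*h + 12*g^2 - 2*g*h^2 + 8*g*h + h^3 - 4*h^2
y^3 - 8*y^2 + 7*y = y*(y - 7)*(y - 1)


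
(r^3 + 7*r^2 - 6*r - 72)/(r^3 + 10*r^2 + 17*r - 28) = (r^2 + 3*r - 18)/(r^2 + 6*r - 7)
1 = 1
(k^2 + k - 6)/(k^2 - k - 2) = (k + 3)/(k + 1)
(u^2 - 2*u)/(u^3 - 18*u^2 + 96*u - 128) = u/(u^2 - 16*u + 64)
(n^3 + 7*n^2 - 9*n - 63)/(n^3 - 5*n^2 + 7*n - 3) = (n^2 + 10*n + 21)/(n^2 - 2*n + 1)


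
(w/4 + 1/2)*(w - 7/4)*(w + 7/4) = w^3/4 + w^2/2 - 49*w/64 - 49/32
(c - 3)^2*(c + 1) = c^3 - 5*c^2 + 3*c + 9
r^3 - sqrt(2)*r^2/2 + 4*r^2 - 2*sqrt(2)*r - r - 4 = (r + 4)*(r - sqrt(2))*(r + sqrt(2)/2)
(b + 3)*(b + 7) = b^2 + 10*b + 21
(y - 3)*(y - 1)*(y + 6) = y^3 + 2*y^2 - 21*y + 18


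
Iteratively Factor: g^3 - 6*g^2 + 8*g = (g)*(g^2 - 6*g + 8) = g*(g - 2)*(g - 4)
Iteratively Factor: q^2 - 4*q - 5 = (q + 1)*(q - 5)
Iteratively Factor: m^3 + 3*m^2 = (m)*(m^2 + 3*m) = m*(m + 3)*(m)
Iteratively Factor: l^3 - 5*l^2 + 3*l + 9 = (l + 1)*(l^2 - 6*l + 9) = (l - 3)*(l + 1)*(l - 3)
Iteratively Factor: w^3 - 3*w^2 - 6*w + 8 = (w - 4)*(w^2 + w - 2) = (w - 4)*(w - 1)*(w + 2)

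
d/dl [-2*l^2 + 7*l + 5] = 7 - 4*l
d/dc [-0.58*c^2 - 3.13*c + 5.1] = -1.16*c - 3.13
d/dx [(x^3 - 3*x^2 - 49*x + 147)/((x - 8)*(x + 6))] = (x^4 - 4*x^3 - 89*x^2 - 6*x + 2646)/(x^4 - 4*x^3 - 92*x^2 + 192*x + 2304)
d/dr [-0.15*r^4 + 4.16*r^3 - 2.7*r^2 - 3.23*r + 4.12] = -0.6*r^3 + 12.48*r^2 - 5.4*r - 3.23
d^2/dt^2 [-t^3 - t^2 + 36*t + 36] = -6*t - 2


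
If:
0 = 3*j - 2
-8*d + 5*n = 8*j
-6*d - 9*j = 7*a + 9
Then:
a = -15*n/28 - 11/7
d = 5*n/8 - 2/3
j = 2/3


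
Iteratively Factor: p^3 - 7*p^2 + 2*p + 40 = (p + 2)*(p^2 - 9*p + 20) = (p - 5)*(p + 2)*(p - 4)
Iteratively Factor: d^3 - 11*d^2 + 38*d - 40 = (d - 2)*(d^2 - 9*d + 20) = (d - 5)*(d - 2)*(d - 4)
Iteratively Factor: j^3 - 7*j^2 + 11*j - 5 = (j - 1)*(j^2 - 6*j + 5) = (j - 5)*(j - 1)*(j - 1)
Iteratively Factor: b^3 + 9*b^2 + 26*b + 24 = (b + 3)*(b^2 + 6*b + 8) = (b + 2)*(b + 3)*(b + 4)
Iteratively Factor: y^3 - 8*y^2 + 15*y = (y - 5)*(y^2 - 3*y) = (y - 5)*(y - 3)*(y)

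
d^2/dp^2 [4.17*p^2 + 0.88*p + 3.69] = 8.34000000000000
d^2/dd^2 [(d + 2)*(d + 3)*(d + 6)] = 6*d + 22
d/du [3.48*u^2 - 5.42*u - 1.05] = 6.96*u - 5.42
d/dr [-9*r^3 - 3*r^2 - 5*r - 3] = -27*r^2 - 6*r - 5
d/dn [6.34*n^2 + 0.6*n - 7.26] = 12.68*n + 0.6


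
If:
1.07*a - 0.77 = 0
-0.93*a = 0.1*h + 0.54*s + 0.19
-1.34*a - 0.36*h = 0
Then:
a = 0.72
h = -2.68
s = -1.10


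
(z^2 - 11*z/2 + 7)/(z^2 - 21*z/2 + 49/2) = (z - 2)/(z - 7)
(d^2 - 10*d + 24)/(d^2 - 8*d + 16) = (d - 6)/(d - 4)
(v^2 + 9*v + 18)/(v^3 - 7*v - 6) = (v^2 + 9*v + 18)/(v^3 - 7*v - 6)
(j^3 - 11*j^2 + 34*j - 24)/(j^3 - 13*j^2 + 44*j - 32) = (j - 6)/(j - 8)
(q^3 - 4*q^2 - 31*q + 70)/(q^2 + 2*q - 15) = (q^2 - 9*q + 14)/(q - 3)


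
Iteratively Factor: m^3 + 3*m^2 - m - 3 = (m - 1)*(m^2 + 4*m + 3) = (m - 1)*(m + 1)*(m + 3)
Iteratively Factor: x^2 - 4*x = (x)*(x - 4)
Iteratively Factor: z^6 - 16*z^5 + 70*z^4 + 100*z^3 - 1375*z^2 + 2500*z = (z - 5)*(z^5 - 11*z^4 + 15*z^3 + 175*z^2 - 500*z) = (z - 5)^2*(z^4 - 6*z^3 - 15*z^2 + 100*z) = (z - 5)^3*(z^3 - z^2 - 20*z) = (z - 5)^4*(z^2 + 4*z) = z*(z - 5)^4*(z + 4)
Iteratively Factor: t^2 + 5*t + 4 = (t + 4)*(t + 1)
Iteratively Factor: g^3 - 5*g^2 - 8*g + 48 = (g + 3)*(g^2 - 8*g + 16) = (g - 4)*(g + 3)*(g - 4)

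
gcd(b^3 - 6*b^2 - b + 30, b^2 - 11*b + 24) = b - 3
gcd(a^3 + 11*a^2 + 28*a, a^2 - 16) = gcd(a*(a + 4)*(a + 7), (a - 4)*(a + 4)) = a + 4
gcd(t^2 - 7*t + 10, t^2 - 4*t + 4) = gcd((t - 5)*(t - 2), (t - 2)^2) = t - 2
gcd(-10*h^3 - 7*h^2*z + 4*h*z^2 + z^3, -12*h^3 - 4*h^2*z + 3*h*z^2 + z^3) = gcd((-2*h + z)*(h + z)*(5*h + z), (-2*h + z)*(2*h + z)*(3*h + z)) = -2*h + z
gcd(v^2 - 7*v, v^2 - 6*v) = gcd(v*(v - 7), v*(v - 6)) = v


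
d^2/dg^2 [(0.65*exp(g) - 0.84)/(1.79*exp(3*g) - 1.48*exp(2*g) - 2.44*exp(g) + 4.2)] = (8.33066*exp(6*g) - 29.388936*exp(5*g) + 37.258128*exp(4*g) - 65.896556*exp(3*g) + 71.978256*exp(2*g) - 19.225584*exp(g) + 2.85768)*exp(g)/(5.735339*exp(9*g) - 14.226204*exp(8*g) - 11.691564*exp(7*g) + 75.914156*exp(6*g) - 50.822736*exp(5*g) - 108.898464*exp(4*g) + 171.202256*exp(3*g) - 3.30624*exp(2*g) - 129.1248*exp(g) + 74.088)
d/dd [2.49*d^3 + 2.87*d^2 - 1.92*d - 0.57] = 7.47*d^2 + 5.74*d - 1.92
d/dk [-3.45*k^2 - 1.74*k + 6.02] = -6.9*k - 1.74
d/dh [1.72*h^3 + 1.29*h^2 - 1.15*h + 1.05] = 5.16*h^2 + 2.58*h - 1.15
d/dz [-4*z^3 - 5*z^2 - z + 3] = -12*z^2 - 10*z - 1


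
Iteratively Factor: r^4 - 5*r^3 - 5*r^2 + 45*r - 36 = (r - 1)*(r^3 - 4*r^2 - 9*r + 36) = (r - 4)*(r - 1)*(r^2 - 9) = (r - 4)*(r - 3)*(r - 1)*(r + 3)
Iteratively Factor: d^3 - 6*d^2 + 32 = (d - 4)*(d^2 - 2*d - 8) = (d - 4)^2*(d + 2)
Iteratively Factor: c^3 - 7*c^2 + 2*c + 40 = (c - 4)*(c^2 - 3*c - 10) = (c - 5)*(c - 4)*(c + 2)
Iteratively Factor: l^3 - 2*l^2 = (l)*(l^2 - 2*l) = l^2*(l - 2)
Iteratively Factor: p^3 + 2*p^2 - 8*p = (p)*(p^2 + 2*p - 8) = p*(p - 2)*(p + 4)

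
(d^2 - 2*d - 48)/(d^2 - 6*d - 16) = (d + 6)/(d + 2)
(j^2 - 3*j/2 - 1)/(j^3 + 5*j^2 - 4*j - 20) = (j + 1/2)/(j^2 + 7*j + 10)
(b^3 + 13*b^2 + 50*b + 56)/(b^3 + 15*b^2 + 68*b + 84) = (b + 4)/(b + 6)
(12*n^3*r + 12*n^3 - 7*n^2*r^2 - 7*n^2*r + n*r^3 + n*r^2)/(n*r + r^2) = n*(12*n^2*r + 12*n^2 - 7*n*r^2 - 7*n*r + r^3 + r^2)/(r*(n + r))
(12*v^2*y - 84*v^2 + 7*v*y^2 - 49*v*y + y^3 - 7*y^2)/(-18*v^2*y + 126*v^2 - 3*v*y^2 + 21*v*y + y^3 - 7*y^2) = (4*v + y)/(-6*v + y)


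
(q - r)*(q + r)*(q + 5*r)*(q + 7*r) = q^4 + 12*q^3*r + 34*q^2*r^2 - 12*q*r^3 - 35*r^4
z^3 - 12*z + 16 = (z - 2)^2*(z + 4)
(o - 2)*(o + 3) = o^2 + o - 6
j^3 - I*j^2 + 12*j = j*(j - 4*I)*(j + 3*I)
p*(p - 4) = p^2 - 4*p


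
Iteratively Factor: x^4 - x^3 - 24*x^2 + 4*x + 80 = (x + 4)*(x^3 - 5*x^2 - 4*x + 20) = (x - 2)*(x + 4)*(x^2 - 3*x - 10) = (x - 2)*(x + 2)*(x + 4)*(x - 5)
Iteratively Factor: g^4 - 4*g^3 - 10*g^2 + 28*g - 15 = (g + 3)*(g^3 - 7*g^2 + 11*g - 5) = (g - 5)*(g + 3)*(g^2 - 2*g + 1) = (g - 5)*(g - 1)*(g + 3)*(g - 1)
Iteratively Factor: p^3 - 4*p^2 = (p)*(p^2 - 4*p) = p*(p - 4)*(p)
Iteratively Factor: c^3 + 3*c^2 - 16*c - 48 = (c + 4)*(c^2 - c - 12) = (c - 4)*(c + 4)*(c + 3)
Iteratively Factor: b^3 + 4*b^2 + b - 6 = (b + 3)*(b^2 + b - 2) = (b + 2)*(b + 3)*(b - 1)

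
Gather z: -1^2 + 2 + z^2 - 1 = z^2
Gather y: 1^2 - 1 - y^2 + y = -y^2 + y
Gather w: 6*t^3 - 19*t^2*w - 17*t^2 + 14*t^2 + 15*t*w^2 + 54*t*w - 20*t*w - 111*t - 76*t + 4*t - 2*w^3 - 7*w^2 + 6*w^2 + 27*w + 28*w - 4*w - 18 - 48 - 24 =6*t^3 - 3*t^2 - 183*t - 2*w^3 + w^2*(15*t - 1) + w*(-19*t^2 + 34*t + 51) - 90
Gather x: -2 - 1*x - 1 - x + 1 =-2*x - 2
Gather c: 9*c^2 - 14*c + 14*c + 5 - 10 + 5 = 9*c^2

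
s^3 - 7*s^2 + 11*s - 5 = (s - 5)*(s - 1)^2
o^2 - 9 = (o - 3)*(o + 3)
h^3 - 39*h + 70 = (h - 5)*(h - 2)*(h + 7)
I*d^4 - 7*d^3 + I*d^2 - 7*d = d*(d + I)*(d + 7*I)*(I*d + 1)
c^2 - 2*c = c*(c - 2)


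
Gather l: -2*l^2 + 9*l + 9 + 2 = -2*l^2 + 9*l + 11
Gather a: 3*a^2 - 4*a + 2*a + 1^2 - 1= 3*a^2 - 2*a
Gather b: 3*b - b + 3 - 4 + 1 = 2*b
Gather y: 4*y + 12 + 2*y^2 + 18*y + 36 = 2*y^2 + 22*y + 48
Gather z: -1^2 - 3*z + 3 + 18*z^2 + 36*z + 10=18*z^2 + 33*z + 12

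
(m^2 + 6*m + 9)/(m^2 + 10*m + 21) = (m + 3)/(m + 7)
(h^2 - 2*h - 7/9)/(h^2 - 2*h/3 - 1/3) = (h - 7/3)/(h - 1)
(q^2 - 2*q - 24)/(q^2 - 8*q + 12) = (q + 4)/(q - 2)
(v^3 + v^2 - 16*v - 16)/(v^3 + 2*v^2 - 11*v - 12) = (v - 4)/(v - 3)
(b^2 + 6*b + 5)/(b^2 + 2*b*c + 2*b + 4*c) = (b^2 + 6*b + 5)/(b^2 + 2*b*c + 2*b + 4*c)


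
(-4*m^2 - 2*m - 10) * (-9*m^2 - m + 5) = 36*m^4 + 22*m^3 + 72*m^2 - 50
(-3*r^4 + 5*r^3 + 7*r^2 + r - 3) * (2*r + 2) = -6*r^5 + 4*r^4 + 24*r^3 + 16*r^2 - 4*r - 6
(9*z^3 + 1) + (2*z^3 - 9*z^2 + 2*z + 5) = 11*z^3 - 9*z^2 + 2*z + 6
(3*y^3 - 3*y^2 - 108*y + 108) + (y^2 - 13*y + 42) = 3*y^3 - 2*y^2 - 121*y + 150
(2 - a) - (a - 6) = 8 - 2*a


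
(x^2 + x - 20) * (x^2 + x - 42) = x^4 + 2*x^3 - 61*x^2 - 62*x + 840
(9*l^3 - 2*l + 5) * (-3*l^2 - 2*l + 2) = -27*l^5 - 18*l^4 + 24*l^3 - 11*l^2 - 14*l + 10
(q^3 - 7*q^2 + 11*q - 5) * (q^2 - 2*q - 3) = q^5 - 9*q^4 + 22*q^3 - 6*q^2 - 23*q + 15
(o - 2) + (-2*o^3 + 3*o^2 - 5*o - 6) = -2*o^3 + 3*o^2 - 4*o - 8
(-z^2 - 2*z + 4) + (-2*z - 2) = -z^2 - 4*z + 2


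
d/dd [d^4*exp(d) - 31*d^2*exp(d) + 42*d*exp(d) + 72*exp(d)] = (d^4 + 4*d^3 - 31*d^2 - 20*d + 114)*exp(d)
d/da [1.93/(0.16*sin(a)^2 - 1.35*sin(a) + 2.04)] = (2.6055 - 0.6176*sin(a))*cos(a)/(0.16*sin(a)^2 - 1.35*sin(a) + 2.04)^2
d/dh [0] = 0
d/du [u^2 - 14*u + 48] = 2*u - 14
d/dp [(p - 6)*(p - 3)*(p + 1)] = 3*p^2 - 16*p + 9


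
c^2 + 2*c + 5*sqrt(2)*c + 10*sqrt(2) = (c + 2)*(c + 5*sqrt(2))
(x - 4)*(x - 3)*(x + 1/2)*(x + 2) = x^4 - 9*x^3/2 - 9*x^2/2 + 23*x + 12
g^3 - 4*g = g*(g - 2)*(g + 2)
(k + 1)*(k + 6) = k^2 + 7*k + 6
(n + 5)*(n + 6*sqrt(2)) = n^2 + 5*n + 6*sqrt(2)*n + 30*sqrt(2)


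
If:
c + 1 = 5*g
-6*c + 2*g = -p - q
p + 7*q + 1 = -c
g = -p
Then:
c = 1/69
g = 14/69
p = -14/69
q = -8/69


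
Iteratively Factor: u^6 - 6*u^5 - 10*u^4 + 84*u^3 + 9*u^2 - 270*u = (u + 2)*(u^5 - 8*u^4 + 6*u^3 + 72*u^2 - 135*u) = (u + 2)*(u + 3)*(u^4 - 11*u^3 + 39*u^2 - 45*u) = (u - 3)*(u + 2)*(u + 3)*(u^3 - 8*u^2 + 15*u) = (u - 3)^2*(u + 2)*(u + 3)*(u^2 - 5*u) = (u - 5)*(u - 3)^2*(u + 2)*(u + 3)*(u)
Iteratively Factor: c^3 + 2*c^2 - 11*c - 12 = (c + 4)*(c^2 - 2*c - 3) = (c - 3)*(c + 4)*(c + 1)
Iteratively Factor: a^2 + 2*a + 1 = (a + 1)*(a + 1)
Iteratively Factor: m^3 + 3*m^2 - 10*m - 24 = (m + 2)*(m^2 + m - 12) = (m + 2)*(m + 4)*(m - 3)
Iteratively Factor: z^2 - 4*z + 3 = (z - 1)*(z - 3)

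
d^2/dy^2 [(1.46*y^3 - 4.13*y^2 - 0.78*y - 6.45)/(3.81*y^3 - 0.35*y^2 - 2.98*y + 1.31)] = (-5.6843418860808e-14*y^7 - 116.009166*y^6 + 31.52394*y^5 - 1486.096596*y^4 + 444.184342*y^3 + 435.809088*y^2 + 165.678726*y - 140.736724)/(55.306341*y^9 - 15.241905*y^8 - 128.373759*y^7 + 80.848378*y^6 + 89.926512*y^5 - 98.083863*y^4 + 1.349411*y^3 + 33.098067*y^2 - 15.341934*y + 2.248091)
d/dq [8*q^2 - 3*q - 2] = 16*q - 3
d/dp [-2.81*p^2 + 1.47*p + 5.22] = 1.47 - 5.62*p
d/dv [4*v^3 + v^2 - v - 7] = 12*v^2 + 2*v - 1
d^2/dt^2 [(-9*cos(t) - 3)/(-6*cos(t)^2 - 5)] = (-432*(1 - cos(t)^2)^2 - 324*cos(t)^5 + 2268*cos(t)^3 + 144*cos(t)^2 - 1845*cos(t) + 252)/(6*cos(t)^2 + 5)^3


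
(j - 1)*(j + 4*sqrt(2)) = j^2 - j + 4*sqrt(2)*j - 4*sqrt(2)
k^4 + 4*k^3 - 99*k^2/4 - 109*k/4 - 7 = (k - 4)*(k + 1/2)^2*(k + 7)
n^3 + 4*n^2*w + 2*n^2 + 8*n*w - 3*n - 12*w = (n - 1)*(n + 3)*(n + 4*w)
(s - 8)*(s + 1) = s^2 - 7*s - 8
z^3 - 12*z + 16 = (z - 2)^2*(z + 4)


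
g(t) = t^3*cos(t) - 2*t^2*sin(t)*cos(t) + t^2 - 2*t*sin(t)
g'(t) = -t^3*sin(t) + 2*t^2*sin(t)^2 - 2*t^2*cos(t)^2 + 3*t^2*cos(t) - 4*t*sin(t)*cos(t) - 2*t*cos(t) + 2*t - 2*sin(t)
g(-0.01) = -0.00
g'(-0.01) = 0.02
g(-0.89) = -0.26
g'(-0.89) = 0.43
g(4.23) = -24.43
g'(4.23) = 69.74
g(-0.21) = -0.03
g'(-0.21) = 0.28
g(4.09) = -32.36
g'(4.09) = 43.87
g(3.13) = -20.71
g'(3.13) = -36.69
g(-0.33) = -0.07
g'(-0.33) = 0.33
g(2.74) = -8.17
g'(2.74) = -25.51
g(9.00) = -529.80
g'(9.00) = -581.72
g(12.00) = 1745.46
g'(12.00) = 1196.13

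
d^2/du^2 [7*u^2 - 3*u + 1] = 14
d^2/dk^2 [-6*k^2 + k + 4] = -12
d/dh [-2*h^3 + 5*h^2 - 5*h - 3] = -6*h^2 + 10*h - 5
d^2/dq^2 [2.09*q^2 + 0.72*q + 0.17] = 4.18000000000000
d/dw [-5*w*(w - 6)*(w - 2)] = -15*w^2 + 80*w - 60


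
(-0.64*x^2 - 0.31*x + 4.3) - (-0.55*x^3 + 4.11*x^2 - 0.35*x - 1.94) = 0.55*x^3 - 4.75*x^2 + 0.04*x + 6.24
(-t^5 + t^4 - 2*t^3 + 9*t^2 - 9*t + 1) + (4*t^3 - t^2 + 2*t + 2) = -t^5 + t^4 + 2*t^3 + 8*t^2 - 7*t + 3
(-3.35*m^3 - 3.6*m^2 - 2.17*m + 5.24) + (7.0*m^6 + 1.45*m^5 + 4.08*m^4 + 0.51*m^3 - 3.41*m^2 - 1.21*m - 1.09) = 7.0*m^6 + 1.45*m^5 + 4.08*m^4 - 2.84*m^3 - 7.01*m^2 - 3.38*m + 4.15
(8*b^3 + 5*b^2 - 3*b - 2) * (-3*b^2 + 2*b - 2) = -24*b^5 + b^4 + 3*b^3 - 10*b^2 + 2*b + 4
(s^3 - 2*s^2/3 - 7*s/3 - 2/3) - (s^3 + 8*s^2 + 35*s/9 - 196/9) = -26*s^2/3 - 56*s/9 + 190/9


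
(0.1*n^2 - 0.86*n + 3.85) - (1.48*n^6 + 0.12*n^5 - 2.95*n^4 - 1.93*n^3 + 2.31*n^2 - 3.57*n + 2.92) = -1.48*n^6 - 0.12*n^5 + 2.95*n^4 + 1.93*n^3 - 2.21*n^2 + 2.71*n + 0.93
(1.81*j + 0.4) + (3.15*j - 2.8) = 4.96*j - 2.4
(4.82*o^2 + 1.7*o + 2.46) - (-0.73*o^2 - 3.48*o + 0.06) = 5.55*o^2 + 5.18*o + 2.4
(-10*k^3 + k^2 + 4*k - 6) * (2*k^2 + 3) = -20*k^5 + 2*k^4 - 22*k^3 - 9*k^2 + 12*k - 18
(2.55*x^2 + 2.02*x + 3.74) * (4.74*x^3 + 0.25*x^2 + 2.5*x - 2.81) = 12.087*x^5 + 10.2123*x^4 + 24.6076*x^3 - 1.1805*x^2 + 3.6738*x - 10.5094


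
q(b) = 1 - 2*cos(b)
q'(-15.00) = -1.30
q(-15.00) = 2.52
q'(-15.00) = -1.30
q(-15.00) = 2.52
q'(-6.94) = -1.22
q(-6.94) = -0.58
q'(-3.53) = 0.76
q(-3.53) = 2.85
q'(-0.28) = -0.55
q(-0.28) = -0.92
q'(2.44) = 1.29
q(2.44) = 2.53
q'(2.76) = 0.74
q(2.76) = 2.86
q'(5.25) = -1.72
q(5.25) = -0.02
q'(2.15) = 1.67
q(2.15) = 2.09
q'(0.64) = 1.19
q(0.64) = -0.60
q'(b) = 2*sin(b)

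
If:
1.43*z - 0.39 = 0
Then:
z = 0.27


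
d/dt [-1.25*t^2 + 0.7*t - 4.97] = 0.7 - 2.5*t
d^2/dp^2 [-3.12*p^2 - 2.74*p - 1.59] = -6.24000000000000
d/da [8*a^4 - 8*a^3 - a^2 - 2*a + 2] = 32*a^3 - 24*a^2 - 2*a - 2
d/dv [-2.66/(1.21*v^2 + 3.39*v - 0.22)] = (6.4372*v + 9.0174)/(1.21*v^2 + 3.39*v - 0.22)^2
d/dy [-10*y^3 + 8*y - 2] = 8 - 30*y^2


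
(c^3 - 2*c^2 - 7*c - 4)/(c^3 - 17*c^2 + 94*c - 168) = (c^2 + 2*c + 1)/(c^2 - 13*c + 42)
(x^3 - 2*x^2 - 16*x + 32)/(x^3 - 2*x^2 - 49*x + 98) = (x^2 - 16)/(x^2 - 49)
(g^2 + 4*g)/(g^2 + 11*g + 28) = g/(g + 7)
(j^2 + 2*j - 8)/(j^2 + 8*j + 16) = (j - 2)/(j + 4)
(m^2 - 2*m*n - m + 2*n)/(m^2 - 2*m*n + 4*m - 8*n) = (m - 1)/(m + 4)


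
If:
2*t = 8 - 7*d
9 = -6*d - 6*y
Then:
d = -y - 3/2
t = 7*y/2 + 37/4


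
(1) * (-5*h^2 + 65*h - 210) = -5*h^2 + 65*h - 210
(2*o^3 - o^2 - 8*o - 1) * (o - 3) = 2*o^4 - 7*o^3 - 5*o^2 + 23*o + 3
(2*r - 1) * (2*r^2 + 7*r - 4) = 4*r^3 + 12*r^2 - 15*r + 4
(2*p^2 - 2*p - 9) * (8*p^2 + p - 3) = 16*p^4 - 14*p^3 - 80*p^2 - 3*p + 27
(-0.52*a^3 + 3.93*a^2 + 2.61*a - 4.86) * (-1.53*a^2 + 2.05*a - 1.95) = 0.7956*a^5 - 7.0789*a^4 + 5.0772*a^3 + 5.1228*a^2 - 15.0525*a + 9.477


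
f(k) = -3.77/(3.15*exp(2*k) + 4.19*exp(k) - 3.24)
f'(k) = -3.77*(-6.3*exp(2*k) - 4.19*exp(k))/(3.15*exp(2*k) + 4.19*exp(k) - 3.24)^2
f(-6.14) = 1.17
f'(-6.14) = 0.00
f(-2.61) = 1.29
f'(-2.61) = 0.15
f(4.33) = -0.00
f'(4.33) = 0.00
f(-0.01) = -0.94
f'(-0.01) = 2.44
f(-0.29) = -2.27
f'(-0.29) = 9.13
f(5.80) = -0.00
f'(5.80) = 0.00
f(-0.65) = 19.42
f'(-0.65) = 390.48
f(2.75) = -0.00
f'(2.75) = 0.01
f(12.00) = 0.00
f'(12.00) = 0.00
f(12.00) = 0.00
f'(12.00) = 0.00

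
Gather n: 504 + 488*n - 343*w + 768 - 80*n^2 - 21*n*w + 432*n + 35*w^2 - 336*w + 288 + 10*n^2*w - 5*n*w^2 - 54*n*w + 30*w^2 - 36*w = n^2*(10*w - 80) + n*(-5*w^2 - 75*w + 920) + 65*w^2 - 715*w + 1560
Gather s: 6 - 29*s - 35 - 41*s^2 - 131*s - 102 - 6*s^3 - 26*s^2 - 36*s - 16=-6*s^3 - 67*s^2 - 196*s - 147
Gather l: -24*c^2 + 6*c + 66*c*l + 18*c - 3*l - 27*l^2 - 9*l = -24*c^2 + 24*c - 27*l^2 + l*(66*c - 12)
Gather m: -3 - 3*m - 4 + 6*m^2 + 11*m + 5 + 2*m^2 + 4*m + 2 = 8*m^2 + 12*m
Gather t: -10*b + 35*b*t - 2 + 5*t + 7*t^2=-10*b + 7*t^2 + t*(35*b + 5) - 2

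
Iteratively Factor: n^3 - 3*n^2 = (n)*(n^2 - 3*n) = n*(n - 3)*(n)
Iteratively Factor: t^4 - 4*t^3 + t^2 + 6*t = (t - 2)*(t^3 - 2*t^2 - 3*t) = t*(t - 2)*(t^2 - 2*t - 3) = t*(t - 3)*(t - 2)*(t + 1)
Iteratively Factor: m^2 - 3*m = (m)*(m - 3)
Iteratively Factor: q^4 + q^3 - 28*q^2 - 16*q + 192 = (q - 3)*(q^3 + 4*q^2 - 16*q - 64) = (q - 3)*(q + 4)*(q^2 - 16) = (q - 3)*(q + 4)^2*(q - 4)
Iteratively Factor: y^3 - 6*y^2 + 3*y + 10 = (y - 5)*(y^2 - y - 2) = (y - 5)*(y - 2)*(y + 1)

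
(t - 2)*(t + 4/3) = t^2 - 2*t/3 - 8/3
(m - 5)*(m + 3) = m^2 - 2*m - 15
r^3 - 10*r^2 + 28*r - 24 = (r - 6)*(r - 2)^2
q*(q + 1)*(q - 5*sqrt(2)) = q^3 - 5*sqrt(2)*q^2 + q^2 - 5*sqrt(2)*q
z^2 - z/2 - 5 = (z - 5/2)*(z + 2)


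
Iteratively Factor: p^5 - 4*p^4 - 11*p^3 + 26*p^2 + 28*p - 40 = (p - 2)*(p^4 - 2*p^3 - 15*p^2 - 4*p + 20) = (p - 5)*(p - 2)*(p^3 + 3*p^2 - 4) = (p - 5)*(p - 2)*(p + 2)*(p^2 + p - 2) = (p - 5)*(p - 2)*(p - 1)*(p + 2)*(p + 2)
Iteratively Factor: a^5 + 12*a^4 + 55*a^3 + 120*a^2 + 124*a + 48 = (a + 3)*(a^4 + 9*a^3 + 28*a^2 + 36*a + 16) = (a + 2)*(a + 3)*(a^3 + 7*a^2 + 14*a + 8) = (a + 1)*(a + 2)*(a + 3)*(a^2 + 6*a + 8) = (a + 1)*(a + 2)*(a + 3)*(a + 4)*(a + 2)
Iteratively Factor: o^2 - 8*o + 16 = (o - 4)*(o - 4)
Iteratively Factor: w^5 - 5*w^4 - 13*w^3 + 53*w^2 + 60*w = (w + 1)*(w^4 - 6*w^3 - 7*w^2 + 60*w) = (w + 1)*(w + 3)*(w^3 - 9*w^2 + 20*w) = (w - 5)*(w + 1)*(w + 3)*(w^2 - 4*w) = w*(w - 5)*(w + 1)*(w + 3)*(w - 4)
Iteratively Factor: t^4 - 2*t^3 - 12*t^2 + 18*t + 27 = (t - 3)*(t^3 + t^2 - 9*t - 9) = (t - 3)^2*(t^2 + 4*t + 3) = (t - 3)^2*(t + 1)*(t + 3)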